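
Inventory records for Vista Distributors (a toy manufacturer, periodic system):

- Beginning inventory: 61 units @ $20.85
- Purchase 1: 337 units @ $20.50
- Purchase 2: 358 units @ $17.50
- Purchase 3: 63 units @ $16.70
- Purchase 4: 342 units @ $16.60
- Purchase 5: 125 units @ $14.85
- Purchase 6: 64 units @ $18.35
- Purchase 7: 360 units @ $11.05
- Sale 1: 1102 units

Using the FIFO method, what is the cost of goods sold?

COGS = $20,195.25

Sale 1 (1102) [FIFO — oldest first]: 61 @ $20.85 + 337 @ $20.50 + 358 @ $17.50 + 63 @ $16.70 + 283 @ $16.60 = $20,195.25
Ending inventory: 59 @ $16.60 + 125 @ $14.85 + 64 @ $18.35 + 360 @ $11.05 = $7,988.05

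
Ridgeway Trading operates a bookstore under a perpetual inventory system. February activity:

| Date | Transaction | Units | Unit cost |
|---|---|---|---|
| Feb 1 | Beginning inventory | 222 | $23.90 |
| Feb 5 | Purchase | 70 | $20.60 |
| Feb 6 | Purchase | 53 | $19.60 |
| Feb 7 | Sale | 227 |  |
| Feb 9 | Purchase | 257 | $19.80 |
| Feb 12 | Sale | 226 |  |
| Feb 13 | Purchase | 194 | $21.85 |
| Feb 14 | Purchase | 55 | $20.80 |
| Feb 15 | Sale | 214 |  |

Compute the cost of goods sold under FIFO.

Feb 7, 227 sold [FIFO — oldest first]: 222 @ $23.90 + 5 @ $20.60 = $5,408.80
Feb 12, 226 sold [FIFO — oldest first]: 65 @ $20.60 + 53 @ $19.60 + 108 @ $19.80 = $4,516.20
Feb 15, 214 sold [FIFO — oldest first]: 149 @ $19.80 + 65 @ $21.85 = $4,370.45
Total COGS = $5,408.80 + $4,516.20 + $4,370.45 = $14,295.45
Ending inventory: 129 @ $21.85 + 55 @ $20.80 = $3,962.65

COGS = $14,295.45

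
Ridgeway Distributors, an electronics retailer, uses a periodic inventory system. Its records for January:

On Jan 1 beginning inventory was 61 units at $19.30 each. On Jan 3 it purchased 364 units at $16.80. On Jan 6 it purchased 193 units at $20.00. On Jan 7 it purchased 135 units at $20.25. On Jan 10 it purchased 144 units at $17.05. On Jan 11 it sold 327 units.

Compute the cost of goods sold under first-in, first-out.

Jan 11, 327 sold [FIFO — oldest first]: 61 @ $19.30 + 266 @ $16.80 = $5,646.10
Ending inventory: 98 @ $16.80 + 193 @ $20.00 + 135 @ $20.25 + 144 @ $17.05 = $10,695.35
Check: goods available $16,341.45 = COGS $5,646.10 + ending $10,695.35

COGS = $5,646.10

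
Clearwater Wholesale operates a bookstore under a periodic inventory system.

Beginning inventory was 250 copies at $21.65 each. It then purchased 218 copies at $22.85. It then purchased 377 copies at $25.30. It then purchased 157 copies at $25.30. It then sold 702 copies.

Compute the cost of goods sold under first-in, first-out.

Sale 1 (702) [FIFO — oldest first]: 250 @ $21.65 + 218 @ $22.85 + 234 @ $25.30 = $16,314.00
Ending inventory: 143 @ $25.30 + 157 @ $25.30 = $7,590.00

COGS = $16,314.00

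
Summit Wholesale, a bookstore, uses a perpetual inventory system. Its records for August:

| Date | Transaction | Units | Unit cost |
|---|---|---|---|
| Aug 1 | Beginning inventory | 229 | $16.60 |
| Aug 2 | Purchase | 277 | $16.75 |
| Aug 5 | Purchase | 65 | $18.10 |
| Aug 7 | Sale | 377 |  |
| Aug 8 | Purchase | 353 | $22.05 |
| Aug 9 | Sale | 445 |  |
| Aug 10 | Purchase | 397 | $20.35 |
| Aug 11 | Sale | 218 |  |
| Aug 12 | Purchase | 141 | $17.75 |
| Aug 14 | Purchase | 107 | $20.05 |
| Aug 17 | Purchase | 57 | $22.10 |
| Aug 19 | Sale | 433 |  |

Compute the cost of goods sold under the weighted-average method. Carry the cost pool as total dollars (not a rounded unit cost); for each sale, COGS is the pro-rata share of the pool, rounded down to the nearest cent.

After Aug 1: 229 on hand, pool $3,801.40 (≈ $16.6000 each)
After Aug 2: 506 on hand, pool $8,441.15 (≈ $16.6821 each)
After Aug 5: 571 on hand, pool $9,617.65 (≈ $16.8435 each)
Aug 7, sell 377: 377/571 × $9,617.65 → $6,350.00
After Aug 8: 547 on hand, pool $11,051.30 (≈ $20.2035 each)
Aug 9, sell 445: 445/547 × $11,051.30 → $8,990.54
After Aug 10: 499 on hand, pool $10,139.71 (≈ $20.3201 each)
Aug 11, sell 218: 218/499 × $10,139.71 → $4,429.77
After Aug 12: 422 on hand, pool $8,212.69 (≈ $19.4614 each)
After Aug 14: 529 on hand, pool $10,358.04 (≈ $19.5804 each)
After Aug 17: 586 on hand, pool $11,617.74 (≈ $19.8255 each)
Aug 19, sell 433: 433/586 × $11,617.74 → $8,584.43
Total COGS = $6,350.00 + $8,990.54 + $4,429.77 + $8,584.43 = $28,354.74
Ending inventory (cost pool remaining) = $3,033.31

COGS = $28,354.74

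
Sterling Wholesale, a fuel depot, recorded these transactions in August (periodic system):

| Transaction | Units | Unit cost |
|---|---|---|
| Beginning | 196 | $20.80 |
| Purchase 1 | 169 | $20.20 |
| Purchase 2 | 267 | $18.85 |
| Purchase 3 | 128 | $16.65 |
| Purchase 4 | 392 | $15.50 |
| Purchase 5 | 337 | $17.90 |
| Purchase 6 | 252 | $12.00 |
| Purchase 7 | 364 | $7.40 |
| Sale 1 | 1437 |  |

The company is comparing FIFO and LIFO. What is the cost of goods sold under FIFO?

FIFO COGS: 196 @ $20.80 + 169 @ $20.20 + 267 @ $18.85 + 128 @ $16.65 + 392 @ $15.50 + 285 @ $17.90 = $25,832.25
LIFO COGS: 364 @ $7.40 + 252 @ $12.00 + 337 @ $17.90 + 392 @ $15.50 + 92 @ $16.65 = $19,357.70

COGS = $25,832.25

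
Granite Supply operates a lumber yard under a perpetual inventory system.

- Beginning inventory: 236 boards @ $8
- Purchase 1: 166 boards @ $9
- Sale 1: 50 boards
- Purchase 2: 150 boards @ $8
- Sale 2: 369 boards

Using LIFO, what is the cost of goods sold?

Sale 1 (50) [LIFO — newest first]: 50 @ $9 = $450
Sale 2 (369) [LIFO — newest first]: 150 @ $8 + 116 @ $9 + 103 @ $8 = $3,068
Total COGS = $450 + $3,068 = $3,518
Ending inventory: 133 @ $8 = $1,064

COGS = $3,518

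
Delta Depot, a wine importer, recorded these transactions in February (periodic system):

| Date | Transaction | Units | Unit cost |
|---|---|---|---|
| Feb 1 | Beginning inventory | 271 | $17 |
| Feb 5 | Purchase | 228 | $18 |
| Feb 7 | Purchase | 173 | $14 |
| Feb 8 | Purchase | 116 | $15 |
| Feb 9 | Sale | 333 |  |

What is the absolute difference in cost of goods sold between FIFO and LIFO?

FIFO COGS: 271 @ $17 + 62 @ $18 = $5,723
LIFO COGS: 116 @ $15 + 173 @ $14 + 44 @ $18 = $4,954
Difference = |$5,723 − $4,954| = $769

$769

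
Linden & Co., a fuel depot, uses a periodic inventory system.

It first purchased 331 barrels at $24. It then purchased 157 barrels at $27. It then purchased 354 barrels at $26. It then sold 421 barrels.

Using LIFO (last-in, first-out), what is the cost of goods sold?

Sale 1 (421) [LIFO — newest first]: 354 @ $26 + 67 @ $27 = $11,013
Ending inventory: 331 @ $24 + 90 @ $27 = $10,374

COGS = $11,013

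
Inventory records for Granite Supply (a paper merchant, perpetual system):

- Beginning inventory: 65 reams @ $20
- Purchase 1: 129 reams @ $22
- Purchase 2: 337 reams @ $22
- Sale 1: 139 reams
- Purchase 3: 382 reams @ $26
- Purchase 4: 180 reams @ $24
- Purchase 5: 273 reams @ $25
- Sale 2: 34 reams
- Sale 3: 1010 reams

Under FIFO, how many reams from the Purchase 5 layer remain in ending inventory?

183

Sale 1 (139) [FIFO — oldest first]: 65 @ $20 + 74 @ $22 = $2,928
Sale 2 (34) [FIFO — oldest first]: 34 @ $22 = $748
Sale 3 (1010) [FIFO — oldest first]: 21 @ $22 + 337 @ $22 + 382 @ $26 + 180 @ $24 + 90 @ $25 = $24,378
Total COGS = $2,928 + $748 + $24,378 = $28,054
Ending inventory: 183 @ $25 = $4,575
Check: goods available $32,629 = COGS $28,054 + ending $4,575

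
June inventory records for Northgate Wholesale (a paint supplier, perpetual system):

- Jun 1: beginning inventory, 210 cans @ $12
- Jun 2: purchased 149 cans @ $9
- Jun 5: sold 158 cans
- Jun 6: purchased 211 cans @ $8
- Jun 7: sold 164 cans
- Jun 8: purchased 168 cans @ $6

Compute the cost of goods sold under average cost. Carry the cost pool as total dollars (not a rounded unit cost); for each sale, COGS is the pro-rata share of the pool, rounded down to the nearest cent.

After Jun 1: 210 on hand, pool $2,520.00 (≈ $12.0000 each)
After Jun 2: 359 on hand, pool $3,861.00 (≈ $10.7549 each)
Jun 5, sell 158: 158/359 × $3,861.00 → $1,699.27
After Jun 6: 412 on hand, pool $3,849.73 (≈ $9.3440 each)
Jun 7, sell 164: 164/412 × $3,849.73 → $1,532.41
After Jun 8: 416 on hand, pool $3,325.32 (≈ $7.9936 each)
Total COGS = $1,699.27 + $1,532.41 = $3,231.68
Ending inventory (cost pool remaining) = $3,325.32

COGS = $3,231.68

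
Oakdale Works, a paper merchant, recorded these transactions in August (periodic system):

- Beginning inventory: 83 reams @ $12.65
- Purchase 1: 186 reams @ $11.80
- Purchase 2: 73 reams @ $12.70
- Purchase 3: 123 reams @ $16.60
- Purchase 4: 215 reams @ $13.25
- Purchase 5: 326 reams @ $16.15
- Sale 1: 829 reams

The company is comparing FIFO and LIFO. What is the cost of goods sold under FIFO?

FIFO COGS: 83 @ $12.65 + 186 @ $11.80 + 73 @ $12.70 + 123 @ $16.60 + 215 @ $13.25 + 149 @ $16.15 = $11,468.75
LIFO COGS: 326 @ $16.15 + 215 @ $13.25 + 123 @ $16.60 + 73 @ $12.70 + 92 @ $11.80 = $12,168.15

COGS = $11,468.75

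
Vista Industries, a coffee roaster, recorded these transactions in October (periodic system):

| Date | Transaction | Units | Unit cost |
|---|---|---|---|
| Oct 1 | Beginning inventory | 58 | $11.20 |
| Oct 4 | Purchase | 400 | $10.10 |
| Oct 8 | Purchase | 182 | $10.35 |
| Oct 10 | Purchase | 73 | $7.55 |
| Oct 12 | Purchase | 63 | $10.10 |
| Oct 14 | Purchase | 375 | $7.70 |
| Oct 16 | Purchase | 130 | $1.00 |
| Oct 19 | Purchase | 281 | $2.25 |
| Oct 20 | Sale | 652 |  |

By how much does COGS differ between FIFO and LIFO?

$4,045.95

FIFO COGS: 58 @ $11.20 + 400 @ $10.10 + 182 @ $10.35 + 12 @ $7.55 = $6,663.90
LIFO COGS: 281 @ $2.25 + 130 @ $1.00 + 241 @ $7.70 = $2,617.95
Difference = |$6,663.90 − $2,617.95| = $4,045.95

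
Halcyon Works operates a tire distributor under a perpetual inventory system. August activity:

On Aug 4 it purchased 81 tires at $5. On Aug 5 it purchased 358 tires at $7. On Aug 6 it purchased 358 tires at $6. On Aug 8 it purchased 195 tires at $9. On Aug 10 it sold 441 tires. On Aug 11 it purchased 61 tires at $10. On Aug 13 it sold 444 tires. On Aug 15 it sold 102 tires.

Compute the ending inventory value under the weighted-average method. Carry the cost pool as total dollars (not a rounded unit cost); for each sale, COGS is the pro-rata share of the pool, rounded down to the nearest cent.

Ending inventory = $473.96

After Aug 4: 81 on hand, pool $405.00 (≈ $5.0000 each)
After Aug 5: 439 on hand, pool $2,911.00 (≈ $6.6310 each)
After Aug 6: 797 on hand, pool $5,059.00 (≈ $6.3476 each)
After Aug 8: 992 on hand, pool $6,814.00 (≈ $6.8690 each)
Aug 10, sell 441: 441/992 × $6,814.00 → $3,029.20
After Aug 11: 612 on hand, pool $4,394.80 (≈ $7.1810 each)
Aug 13, sell 444: 444/612 × $4,394.80 → $3,188.38
Aug 15, sell 102: 102/168 × $1,206.42 → $732.46
Total COGS = $3,029.20 + $3,188.38 + $732.46 = $6,950.04
Ending inventory (cost pool remaining) = $473.96
Check: goods available $7,424.00 = COGS $6,950.04 + ending $473.96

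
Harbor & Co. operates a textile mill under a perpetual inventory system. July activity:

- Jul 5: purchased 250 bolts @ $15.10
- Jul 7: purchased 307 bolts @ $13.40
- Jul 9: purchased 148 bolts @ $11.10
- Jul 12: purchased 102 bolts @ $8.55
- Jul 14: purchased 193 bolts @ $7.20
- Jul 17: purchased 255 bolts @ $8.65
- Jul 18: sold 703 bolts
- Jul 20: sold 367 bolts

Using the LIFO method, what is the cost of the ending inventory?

Jul 18, 703 sold [LIFO — newest first]: 255 @ $8.65 + 193 @ $7.20 + 102 @ $8.55 + 148 @ $11.10 + 5 @ $13.40 = $6,177.25
Jul 20, 367 sold [LIFO — newest first]: 302 @ $13.40 + 65 @ $15.10 = $5,028.30
Total COGS = $6,177.25 + $5,028.30 = $11,205.55
Ending inventory: 185 @ $15.10 = $2,793.50
Check: goods available $13,999.05 = COGS $11,205.55 + ending $2,793.50

Ending inventory = $2,793.50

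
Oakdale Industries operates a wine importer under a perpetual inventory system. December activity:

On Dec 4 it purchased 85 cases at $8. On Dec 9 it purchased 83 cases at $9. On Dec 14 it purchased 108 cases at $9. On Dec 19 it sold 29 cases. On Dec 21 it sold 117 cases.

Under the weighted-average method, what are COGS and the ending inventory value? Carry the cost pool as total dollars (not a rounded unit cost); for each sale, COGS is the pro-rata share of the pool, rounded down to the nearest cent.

After Dec 4: 85 on hand, pool $680.00 (≈ $8.0000 each)
After Dec 9: 168 on hand, pool $1,427.00 (≈ $8.4940 each)
After Dec 14: 276 on hand, pool $2,399.00 (≈ $8.6920 each)
Dec 19, sell 29: 29/276 × $2,399.00 → $252.06
Dec 21, sell 117: 117/247 × $2,146.94 → $1,016.97
Total COGS = $252.06 + $1,016.97 = $1,269.03
Ending inventory (cost pool remaining) = $1,129.97

COGS = $1,269.03; ending inventory = $1,129.97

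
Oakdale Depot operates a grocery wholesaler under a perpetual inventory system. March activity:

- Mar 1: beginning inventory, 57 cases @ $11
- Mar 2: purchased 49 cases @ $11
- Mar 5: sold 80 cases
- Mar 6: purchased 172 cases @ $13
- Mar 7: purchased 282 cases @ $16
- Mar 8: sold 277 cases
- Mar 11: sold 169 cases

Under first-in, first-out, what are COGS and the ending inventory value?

COGS = $7,370; ending inventory = $544

Mar 5, 80 sold [FIFO — oldest first]: 57 @ $11 + 23 @ $11 = $880
Mar 8, 277 sold [FIFO — oldest first]: 26 @ $11 + 172 @ $13 + 79 @ $16 = $3,786
Mar 11, 169 sold [FIFO — oldest first]: 169 @ $16 = $2,704
Total COGS = $880 + $3,786 + $2,704 = $7,370
Ending inventory: 34 @ $16 = $544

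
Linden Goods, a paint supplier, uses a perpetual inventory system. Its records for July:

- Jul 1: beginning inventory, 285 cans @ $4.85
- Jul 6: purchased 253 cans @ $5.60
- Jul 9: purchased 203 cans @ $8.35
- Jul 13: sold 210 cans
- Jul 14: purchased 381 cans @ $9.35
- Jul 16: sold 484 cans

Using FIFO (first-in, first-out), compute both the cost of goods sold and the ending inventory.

Jul 13, 210 sold [FIFO — oldest first]: 210 @ $4.85 = $1,018.50
Jul 16, 484 sold [FIFO — oldest first]: 75 @ $4.85 + 253 @ $5.60 + 156 @ $8.35 = $3,083.15
Total COGS = $1,018.50 + $3,083.15 = $4,101.65
Ending inventory: 47 @ $8.35 + 381 @ $9.35 = $3,954.80
Check: goods available $8,056.45 = COGS $4,101.65 + ending $3,954.80

COGS = $4,101.65; ending inventory = $3,954.80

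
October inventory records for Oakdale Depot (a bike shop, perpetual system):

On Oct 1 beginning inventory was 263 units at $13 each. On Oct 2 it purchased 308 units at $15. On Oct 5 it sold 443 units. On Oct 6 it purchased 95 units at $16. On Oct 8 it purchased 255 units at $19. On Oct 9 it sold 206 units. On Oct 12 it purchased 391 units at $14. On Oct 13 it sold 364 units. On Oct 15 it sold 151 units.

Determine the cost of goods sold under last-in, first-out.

Oct 5, 443 sold [LIFO — newest first]: 308 @ $15 + 135 @ $13 = $6,375
Oct 9, 206 sold [LIFO — newest first]: 206 @ $19 = $3,914
Oct 13, 364 sold [LIFO — newest first]: 364 @ $14 = $5,096
Oct 15, 151 sold [LIFO — newest first]: 27 @ $14 + 49 @ $19 + 75 @ $16 = $2,509
Total COGS = $6,375 + $3,914 + $5,096 + $2,509 = $17,894
Ending inventory: 128 @ $13 + 20 @ $16 = $1,984

COGS = $17,894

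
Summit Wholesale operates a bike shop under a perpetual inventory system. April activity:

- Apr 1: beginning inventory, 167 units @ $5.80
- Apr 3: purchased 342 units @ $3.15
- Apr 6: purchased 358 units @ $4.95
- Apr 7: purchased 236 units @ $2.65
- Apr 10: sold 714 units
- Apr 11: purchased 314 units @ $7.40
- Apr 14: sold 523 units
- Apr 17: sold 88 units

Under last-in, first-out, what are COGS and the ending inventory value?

COGS = $6,233.40; ending inventory = $533.60

Apr 10, 714 sold [LIFO — newest first]: 236 @ $2.65 + 358 @ $4.95 + 120 @ $3.15 = $2,775.50
Apr 14, 523 sold [LIFO — newest first]: 314 @ $7.40 + 209 @ $3.15 = $2,981.95
Apr 17, 88 sold [LIFO — newest first]: 13 @ $3.15 + 75 @ $5.80 = $475.95
Total COGS = $2,775.50 + $2,981.95 + $475.95 = $6,233.40
Ending inventory: 92 @ $5.80 = $533.60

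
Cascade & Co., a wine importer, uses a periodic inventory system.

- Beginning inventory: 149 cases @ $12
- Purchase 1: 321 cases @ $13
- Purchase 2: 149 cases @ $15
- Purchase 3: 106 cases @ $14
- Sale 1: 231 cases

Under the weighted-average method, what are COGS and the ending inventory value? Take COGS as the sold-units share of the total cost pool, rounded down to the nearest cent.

Sale 1, sell 231: 231/725 × $9,680.00 → $3,084.24
Ending inventory (cost pool remaining) = $6,595.76

COGS = $3,084.24; ending inventory = $6,595.76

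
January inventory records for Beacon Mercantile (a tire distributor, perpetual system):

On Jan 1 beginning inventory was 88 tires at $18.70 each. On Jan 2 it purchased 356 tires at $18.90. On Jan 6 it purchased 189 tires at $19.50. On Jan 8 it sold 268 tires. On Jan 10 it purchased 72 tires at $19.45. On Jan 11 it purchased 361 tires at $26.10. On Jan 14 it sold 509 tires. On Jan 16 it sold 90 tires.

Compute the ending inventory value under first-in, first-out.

Jan 8, 268 sold [FIFO — oldest first]: 88 @ $18.70 + 180 @ $18.90 = $5,047.60
Jan 14, 509 sold [FIFO — oldest first]: 176 @ $18.90 + 189 @ $19.50 + 72 @ $19.45 + 72 @ $26.10 = $10,291.50
Jan 16, 90 sold [FIFO — oldest first]: 90 @ $26.10 = $2,349.00
Total COGS = $5,047.60 + $10,291.50 + $2,349.00 = $17,688.10
Ending inventory: 199 @ $26.10 = $5,193.90

Ending inventory = $5,193.90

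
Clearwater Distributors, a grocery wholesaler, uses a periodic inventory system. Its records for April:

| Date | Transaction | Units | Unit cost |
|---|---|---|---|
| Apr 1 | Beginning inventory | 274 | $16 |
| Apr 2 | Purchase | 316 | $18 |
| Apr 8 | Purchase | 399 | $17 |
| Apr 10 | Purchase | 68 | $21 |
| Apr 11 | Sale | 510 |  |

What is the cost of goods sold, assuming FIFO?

COGS = $8,632

Apr 11, 510 sold [FIFO — oldest first]: 274 @ $16 + 236 @ $18 = $8,632
Ending inventory: 80 @ $18 + 399 @ $17 + 68 @ $21 = $9,651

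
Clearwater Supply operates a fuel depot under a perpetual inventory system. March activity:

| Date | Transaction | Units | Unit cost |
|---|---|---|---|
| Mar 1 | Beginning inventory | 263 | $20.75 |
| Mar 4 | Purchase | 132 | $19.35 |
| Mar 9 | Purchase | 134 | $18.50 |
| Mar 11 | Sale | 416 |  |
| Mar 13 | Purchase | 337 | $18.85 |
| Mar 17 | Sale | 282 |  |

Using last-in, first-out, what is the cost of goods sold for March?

Mar 11, 416 sold [LIFO — newest first]: 134 @ $18.50 + 132 @ $19.35 + 150 @ $20.75 = $8,145.70
Mar 17, 282 sold [LIFO — newest first]: 282 @ $18.85 = $5,315.70
Total COGS = $8,145.70 + $5,315.70 = $13,461.40
Ending inventory: 113 @ $20.75 + 55 @ $18.85 = $3,381.50

COGS = $13,461.40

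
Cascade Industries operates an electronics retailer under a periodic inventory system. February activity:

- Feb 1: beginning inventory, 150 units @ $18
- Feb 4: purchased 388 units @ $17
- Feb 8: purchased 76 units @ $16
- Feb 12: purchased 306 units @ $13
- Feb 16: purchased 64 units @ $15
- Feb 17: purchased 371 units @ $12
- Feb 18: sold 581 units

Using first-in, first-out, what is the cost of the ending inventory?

Feb 18, 581 sold [FIFO — oldest first]: 150 @ $18 + 388 @ $17 + 43 @ $16 = $9,984
Ending inventory: 33 @ $16 + 306 @ $13 + 64 @ $15 + 371 @ $12 = $9,918

Ending inventory = $9,918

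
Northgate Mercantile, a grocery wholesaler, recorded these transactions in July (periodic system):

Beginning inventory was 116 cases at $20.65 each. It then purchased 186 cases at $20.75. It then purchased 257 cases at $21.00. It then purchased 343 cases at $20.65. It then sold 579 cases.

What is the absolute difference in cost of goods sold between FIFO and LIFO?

FIFO COGS: 116 @ $20.65 + 186 @ $20.75 + 257 @ $21.00 + 20 @ $20.65 = $12,064.90
LIFO COGS: 343 @ $20.65 + 236 @ $21.00 = $12,038.95
Difference = |$12,064.90 − $12,038.95| = $25.95

$25.95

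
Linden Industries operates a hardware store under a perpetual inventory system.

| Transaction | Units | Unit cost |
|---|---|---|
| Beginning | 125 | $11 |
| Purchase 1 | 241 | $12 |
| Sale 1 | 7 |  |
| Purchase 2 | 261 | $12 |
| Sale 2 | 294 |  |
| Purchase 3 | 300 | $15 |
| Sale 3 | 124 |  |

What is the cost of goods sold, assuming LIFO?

Sale 1 (7) [LIFO — newest first]: 7 @ $12 = $84
Sale 2 (294) [LIFO — newest first]: 261 @ $12 + 33 @ $12 = $3,528
Sale 3 (124) [LIFO — newest first]: 124 @ $15 = $1,860
Total COGS = $84 + $3,528 + $1,860 = $5,472
Ending inventory: 125 @ $11 + 201 @ $12 + 176 @ $15 = $6,427
Check: goods available $11,899 = COGS $5,472 + ending $6,427

COGS = $5,472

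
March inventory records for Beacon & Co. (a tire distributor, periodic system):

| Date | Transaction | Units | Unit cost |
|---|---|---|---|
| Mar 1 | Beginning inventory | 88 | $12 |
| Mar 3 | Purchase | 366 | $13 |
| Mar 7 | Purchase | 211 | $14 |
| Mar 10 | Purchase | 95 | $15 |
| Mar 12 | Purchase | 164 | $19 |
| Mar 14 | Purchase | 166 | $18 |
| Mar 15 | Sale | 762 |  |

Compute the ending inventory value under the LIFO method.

Ending inventory = $4,176

Mar 15, 762 sold [LIFO — newest first]: 166 @ $18 + 164 @ $19 + 95 @ $15 + 211 @ $14 + 126 @ $13 = $12,121
Ending inventory: 88 @ $12 + 240 @ $13 = $4,176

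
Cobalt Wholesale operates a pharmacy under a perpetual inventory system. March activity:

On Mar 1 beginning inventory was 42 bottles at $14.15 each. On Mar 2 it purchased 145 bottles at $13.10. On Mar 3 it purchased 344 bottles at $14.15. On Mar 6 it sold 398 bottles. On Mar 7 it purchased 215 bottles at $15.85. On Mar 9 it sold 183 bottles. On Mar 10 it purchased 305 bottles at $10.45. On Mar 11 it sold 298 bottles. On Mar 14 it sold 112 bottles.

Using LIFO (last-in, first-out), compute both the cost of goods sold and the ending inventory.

COGS = $13,126.30; ending inventory = $830.10

Mar 6, 398 sold [LIFO — newest first]: 344 @ $14.15 + 54 @ $13.10 = $5,575.00
Mar 9, 183 sold [LIFO — newest first]: 183 @ $15.85 = $2,900.55
Mar 11, 298 sold [LIFO — newest first]: 298 @ $10.45 = $3,114.10
Mar 14, 112 sold [LIFO — newest first]: 7 @ $10.45 + 32 @ $15.85 + 73 @ $13.10 = $1,536.65
Total COGS = $5,575.00 + $2,900.55 + $3,114.10 + $1,536.65 = $13,126.30
Ending inventory: 42 @ $14.15 + 18 @ $13.10 = $830.10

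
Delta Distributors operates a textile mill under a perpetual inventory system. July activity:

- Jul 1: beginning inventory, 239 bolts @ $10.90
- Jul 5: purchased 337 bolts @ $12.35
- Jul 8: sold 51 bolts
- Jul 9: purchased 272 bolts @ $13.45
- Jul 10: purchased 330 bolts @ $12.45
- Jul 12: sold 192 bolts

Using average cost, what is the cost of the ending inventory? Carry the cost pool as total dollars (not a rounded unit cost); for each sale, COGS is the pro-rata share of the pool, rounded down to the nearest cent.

After Jul 1: 239 on hand, pool $2,605.10 (≈ $10.9000 each)
After Jul 5: 576 on hand, pool $6,767.05 (≈ $11.7484 each)
Jul 8, sell 51: 51/576 × $6,767.05 → $599.16
After Jul 9: 797 on hand, pool $9,826.29 (≈ $12.3291 each)
After Jul 10: 1127 on hand, pool $13,934.79 (≈ $12.3645 each)
Jul 12, sell 192: 192/1127 × $13,934.79 → $2,373.98
Total COGS = $599.16 + $2,373.98 = $2,973.14
Ending inventory (cost pool remaining) = $11,560.81
Check: goods available $14,533.95 = COGS $2,973.14 + ending $11,560.81

Ending inventory = $11,560.81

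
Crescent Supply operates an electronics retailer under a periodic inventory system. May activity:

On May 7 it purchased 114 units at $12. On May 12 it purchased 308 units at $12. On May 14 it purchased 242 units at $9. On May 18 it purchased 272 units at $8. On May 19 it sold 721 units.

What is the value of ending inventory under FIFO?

Ending inventory = $1,720

May 19, 721 sold [FIFO — oldest first]: 114 @ $12 + 308 @ $12 + 242 @ $9 + 57 @ $8 = $7,698
Ending inventory: 215 @ $8 = $1,720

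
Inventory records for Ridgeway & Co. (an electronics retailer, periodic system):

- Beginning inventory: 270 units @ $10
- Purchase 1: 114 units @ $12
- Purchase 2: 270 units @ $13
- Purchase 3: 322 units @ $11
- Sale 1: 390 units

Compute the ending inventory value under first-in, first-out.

Ending inventory = $6,974

Sale 1 (390) [FIFO — oldest first]: 270 @ $10 + 114 @ $12 + 6 @ $13 = $4,146
Ending inventory: 264 @ $13 + 322 @ $11 = $6,974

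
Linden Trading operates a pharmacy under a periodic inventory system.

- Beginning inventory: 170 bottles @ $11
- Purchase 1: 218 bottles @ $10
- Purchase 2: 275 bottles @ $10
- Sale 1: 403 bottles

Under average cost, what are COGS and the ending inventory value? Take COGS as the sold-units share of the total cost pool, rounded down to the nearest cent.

COGS = $4,133.33; ending inventory = $2,666.67

Sale 1, sell 403: 403/663 × $6,800.00 → $4,133.33
Ending inventory (cost pool remaining) = $2,666.67
Check: goods available $6,800.00 = COGS $4,133.33 + ending $2,666.67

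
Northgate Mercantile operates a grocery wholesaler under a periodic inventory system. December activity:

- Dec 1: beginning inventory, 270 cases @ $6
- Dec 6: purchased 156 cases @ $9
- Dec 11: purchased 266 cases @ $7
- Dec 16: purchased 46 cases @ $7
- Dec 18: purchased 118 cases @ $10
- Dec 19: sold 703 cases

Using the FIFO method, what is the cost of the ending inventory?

Dec 19, 703 sold [FIFO — oldest first]: 270 @ $6 + 156 @ $9 + 266 @ $7 + 11 @ $7 = $4,963
Ending inventory: 35 @ $7 + 118 @ $10 = $1,425

Ending inventory = $1,425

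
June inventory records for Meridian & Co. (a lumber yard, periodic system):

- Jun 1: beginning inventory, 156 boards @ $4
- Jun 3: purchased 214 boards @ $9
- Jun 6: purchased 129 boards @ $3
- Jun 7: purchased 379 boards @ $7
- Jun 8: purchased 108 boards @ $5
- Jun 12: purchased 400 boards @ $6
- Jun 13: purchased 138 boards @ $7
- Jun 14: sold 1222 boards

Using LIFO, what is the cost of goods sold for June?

Jun 14, 1222 sold [LIFO — newest first]: 138 @ $7 + 400 @ $6 + 108 @ $5 + 379 @ $7 + 129 @ $3 + 68 @ $9 = $7,558
Ending inventory: 156 @ $4 + 146 @ $9 = $1,938
Check: goods available $9,496 = COGS $7,558 + ending $1,938

COGS = $7,558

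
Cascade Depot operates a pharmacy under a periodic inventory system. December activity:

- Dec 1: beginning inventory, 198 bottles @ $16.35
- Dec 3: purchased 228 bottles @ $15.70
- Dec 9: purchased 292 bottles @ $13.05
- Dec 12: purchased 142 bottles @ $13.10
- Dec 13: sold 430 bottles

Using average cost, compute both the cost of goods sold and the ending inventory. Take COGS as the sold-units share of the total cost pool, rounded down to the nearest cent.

COGS = $6,243.85; ending inventory = $6,243.85

Dec 13, sell 430: 430/860 × $12,487.70 → $6,243.85
Ending inventory (cost pool remaining) = $6,243.85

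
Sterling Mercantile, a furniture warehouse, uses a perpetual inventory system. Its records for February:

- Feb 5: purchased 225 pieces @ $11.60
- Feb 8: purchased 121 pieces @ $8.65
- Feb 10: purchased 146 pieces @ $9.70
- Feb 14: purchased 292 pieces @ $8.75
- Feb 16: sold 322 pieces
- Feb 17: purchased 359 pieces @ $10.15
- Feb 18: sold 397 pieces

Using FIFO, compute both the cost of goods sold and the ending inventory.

COGS = $7,059.10; ending inventory = $4,212.60

Feb 16, 322 sold [FIFO — oldest first]: 225 @ $11.60 + 97 @ $8.65 = $3,449.05
Feb 18, 397 sold [FIFO — oldest first]: 24 @ $8.65 + 146 @ $9.70 + 227 @ $8.75 = $3,610.05
Total COGS = $3,449.05 + $3,610.05 = $7,059.10
Ending inventory: 65 @ $8.75 + 359 @ $10.15 = $4,212.60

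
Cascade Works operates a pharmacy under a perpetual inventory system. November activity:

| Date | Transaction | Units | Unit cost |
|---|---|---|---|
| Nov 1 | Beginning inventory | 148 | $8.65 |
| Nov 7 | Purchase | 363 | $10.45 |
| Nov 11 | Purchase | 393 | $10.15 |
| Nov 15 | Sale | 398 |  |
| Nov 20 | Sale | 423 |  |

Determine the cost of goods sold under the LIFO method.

COGS = $8,344.55

Nov 15, 398 sold [LIFO — newest first]: 393 @ $10.15 + 5 @ $10.45 = $4,041.20
Nov 20, 423 sold [LIFO — newest first]: 358 @ $10.45 + 65 @ $8.65 = $4,303.35
Total COGS = $4,041.20 + $4,303.35 = $8,344.55
Ending inventory: 83 @ $8.65 = $717.95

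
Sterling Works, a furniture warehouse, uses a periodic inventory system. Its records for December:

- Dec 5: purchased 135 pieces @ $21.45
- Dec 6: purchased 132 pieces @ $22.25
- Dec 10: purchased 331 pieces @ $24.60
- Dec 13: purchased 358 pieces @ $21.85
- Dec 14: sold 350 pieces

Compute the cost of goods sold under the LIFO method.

COGS = $7,647.50

Dec 14, 350 sold [LIFO — newest first]: 350 @ $21.85 = $7,647.50
Ending inventory: 135 @ $21.45 + 132 @ $22.25 + 331 @ $24.60 + 8 @ $21.85 = $14,150.15
Check: goods available $21,797.65 = COGS $7,647.50 + ending $14,150.15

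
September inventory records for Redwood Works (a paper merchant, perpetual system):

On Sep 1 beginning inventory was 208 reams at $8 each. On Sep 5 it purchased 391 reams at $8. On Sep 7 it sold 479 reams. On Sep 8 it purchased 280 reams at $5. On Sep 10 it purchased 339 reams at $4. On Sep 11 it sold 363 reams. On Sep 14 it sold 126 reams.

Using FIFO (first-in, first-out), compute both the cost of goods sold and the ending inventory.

COGS = $6,548; ending inventory = $1,000

Sep 7, 479 sold [FIFO — oldest first]: 208 @ $8 + 271 @ $8 = $3,832
Sep 11, 363 sold [FIFO — oldest first]: 120 @ $8 + 243 @ $5 = $2,175
Sep 14, 126 sold [FIFO — oldest first]: 37 @ $5 + 89 @ $4 = $541
Total COGS = $3,832 + $2,175 + $541 = $6,548
Ending inventory: 250 @ $4 = $1,000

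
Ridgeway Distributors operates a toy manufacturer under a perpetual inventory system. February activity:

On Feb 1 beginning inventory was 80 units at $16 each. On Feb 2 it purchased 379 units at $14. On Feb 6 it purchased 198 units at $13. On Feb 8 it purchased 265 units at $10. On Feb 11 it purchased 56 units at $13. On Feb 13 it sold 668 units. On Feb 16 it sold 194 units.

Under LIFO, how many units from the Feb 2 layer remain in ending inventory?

36

Feb 13, 668 sold [LIFO — newest first]: 56 @ $13 + 265 @ $10 + 198 @ $13 + 149 @ $14 = $8,038
Feb 16, 194 sold [LIFO — newest first]: 194 @ $14 = $2,716
Total COGS = $8,038 + $2,716 = $10,754
Ending inventory: 80 @ $16 + 36 @ $14 = $1,784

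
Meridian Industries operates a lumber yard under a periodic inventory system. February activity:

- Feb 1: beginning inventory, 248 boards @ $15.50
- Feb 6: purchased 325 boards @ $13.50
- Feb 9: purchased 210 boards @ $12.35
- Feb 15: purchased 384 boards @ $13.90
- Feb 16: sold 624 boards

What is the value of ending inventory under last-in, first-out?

Ending inventory = $7,826.50

Feb 16, 624 sold [LIFO — newest first]: 384 @ $13.90 + 210 @ $12.35 + 30 @ $13.50 = $8,336.10
Ending inventory: 248 @ $15.50 + 295 @ $13.50 = $7,826.50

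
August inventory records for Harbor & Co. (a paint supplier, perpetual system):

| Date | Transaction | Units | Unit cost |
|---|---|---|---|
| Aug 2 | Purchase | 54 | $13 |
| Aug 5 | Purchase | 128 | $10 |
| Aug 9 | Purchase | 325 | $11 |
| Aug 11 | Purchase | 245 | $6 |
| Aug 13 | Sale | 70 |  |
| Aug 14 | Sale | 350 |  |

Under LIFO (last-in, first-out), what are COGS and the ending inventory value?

Aug 13, 70 sold [LIFO — newest first]: 70 @ $6 = $420
Aug 14, 350 sold [LIFO — newest first]: 175 @ $6 + 175 @ $11 = $2,975
Total COGS = $420 + $2,975 = $3,395
Ending inventory: 54 @ $13 + 128 @ $10 + 150 @ $11 = $3,632

COGS = $3,395; ending inventory = $3,632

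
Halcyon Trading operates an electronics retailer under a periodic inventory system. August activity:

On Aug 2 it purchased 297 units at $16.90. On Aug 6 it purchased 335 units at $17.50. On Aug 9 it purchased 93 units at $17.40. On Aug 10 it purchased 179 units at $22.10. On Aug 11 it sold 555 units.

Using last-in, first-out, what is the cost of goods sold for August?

Aug 11, 555 sold [LIFO — newest first]: 179 @ $22.10 + 93 @ $17.40 + 283 @ $17.50 = $10,526.60
Ending inventory: 297 @ $16.90 + 52 @ $17.50 = $5,929.30

COGS = $10,526.60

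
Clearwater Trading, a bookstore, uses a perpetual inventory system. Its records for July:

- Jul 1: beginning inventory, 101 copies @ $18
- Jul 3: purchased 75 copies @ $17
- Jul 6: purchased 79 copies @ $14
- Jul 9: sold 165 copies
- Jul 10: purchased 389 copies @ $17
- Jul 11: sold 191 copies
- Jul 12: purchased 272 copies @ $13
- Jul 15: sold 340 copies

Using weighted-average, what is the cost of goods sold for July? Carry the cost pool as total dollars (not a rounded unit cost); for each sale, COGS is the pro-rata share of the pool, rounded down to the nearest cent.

COGS = $11,046.76

After Jul 1: 101 on hand, pool $1,818.00 (≈ $18.0000 each)
After Jul 3: 176 on hand, pool $3,093.00 (≈ $17.5739 each)
After Jul 6: 255 on hand, pool $4,199.00 (≈ $16.4667 each)
Jul 9, sell 165: 165/255 × $4,199.00 → $2,717.00
After Jul 10: 479 on hand, pool $8,095.00 (≈ $16.8998 each)
Jul 11, sell 191: 191/479 × $8,095.00 → $3,227.86
After Jul 12: 560 on hand, pool $8,403.14 (≈ $15.0056 each)
Jul 15, sell 340: 340/560 × $8,403.14 → $5,101.90
Total COGS = $2,717.00 + $3,227.86 + $5,101.90 = $11,046.76
Ending inventory (cost pool remaining) = $3,301.24
Check: goods available $14,348.00 = COGS $11,046.76 + ending $3,301.24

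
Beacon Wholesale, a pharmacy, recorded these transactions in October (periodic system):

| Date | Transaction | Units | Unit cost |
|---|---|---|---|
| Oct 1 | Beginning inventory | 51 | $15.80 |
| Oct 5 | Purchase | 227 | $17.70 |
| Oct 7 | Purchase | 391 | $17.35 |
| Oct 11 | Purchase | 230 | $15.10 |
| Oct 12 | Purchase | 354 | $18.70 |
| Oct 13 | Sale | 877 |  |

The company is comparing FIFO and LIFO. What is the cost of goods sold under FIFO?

FIFO COGS: 51 @ $15.80 + 227 @ $17.70 + 391 @ $17.35 + 208 @ $15.10 = $14,748.35
LIFO COGS: 354 @ $18.70 + 230 @ $15.10 + 293 @ $17.35 = $15,176.35

COGS = $14,748.35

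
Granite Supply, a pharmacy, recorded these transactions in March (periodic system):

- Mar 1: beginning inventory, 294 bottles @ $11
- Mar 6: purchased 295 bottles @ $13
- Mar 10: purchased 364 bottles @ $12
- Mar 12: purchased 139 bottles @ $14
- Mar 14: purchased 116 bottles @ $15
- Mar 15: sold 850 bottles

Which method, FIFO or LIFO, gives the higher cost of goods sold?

LIFO

FIFO COGS: 294 @ $11 + 295 @ $13 + 261 @ $12 = $10,201
LIFO COGS: 116 @ $15 + 139 @ $14 + 364 @ $12 + 231 @ $13 = $11,057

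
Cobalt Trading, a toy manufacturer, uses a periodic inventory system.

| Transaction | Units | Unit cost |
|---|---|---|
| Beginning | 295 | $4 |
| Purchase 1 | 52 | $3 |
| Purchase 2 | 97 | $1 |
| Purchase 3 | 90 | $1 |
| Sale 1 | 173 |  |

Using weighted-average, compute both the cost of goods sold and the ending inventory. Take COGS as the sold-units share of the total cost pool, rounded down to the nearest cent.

COGS = $493.40; ending inventory = $1,029.60

Sale 1, sell 173: 173/534 × $1,523.00 → $493.40
Ending inventory (cost pool remaining) = $1,029.60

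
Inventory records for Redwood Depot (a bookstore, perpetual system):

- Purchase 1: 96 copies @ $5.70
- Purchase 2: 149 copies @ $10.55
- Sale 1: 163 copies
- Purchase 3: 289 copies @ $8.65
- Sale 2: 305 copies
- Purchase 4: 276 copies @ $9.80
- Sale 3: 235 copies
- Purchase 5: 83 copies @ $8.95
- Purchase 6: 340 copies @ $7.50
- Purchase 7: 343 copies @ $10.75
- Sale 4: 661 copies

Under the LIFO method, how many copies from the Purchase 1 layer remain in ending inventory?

66

Sale 1 (163) [LIFO — newest first]: 149 @ $10.55 + 14 @ $5.70 = $1,651.75
Sale 2 (305) [LIFO — newest first]: 289 @ $8.65 + 16 @ $5.70 = $2,591.05
Sale 3 (235) [LIFO — newest first]: 235 @ $9.80 = $2,303.00
Sale 4 (661) [LIFO — newest first]: 343 @ $10.75 + 318 @ $7.50 = $6,072.25
Total COGS = $1,651.75 + $2,591.05 + $2,303.00 + $6,072.25 = $12,618.05
Ending inventory: 66 @ $5.70 + 41 @ $9.80 + 83 @ $8.95 + 22 @ $7.50 = $1,685.85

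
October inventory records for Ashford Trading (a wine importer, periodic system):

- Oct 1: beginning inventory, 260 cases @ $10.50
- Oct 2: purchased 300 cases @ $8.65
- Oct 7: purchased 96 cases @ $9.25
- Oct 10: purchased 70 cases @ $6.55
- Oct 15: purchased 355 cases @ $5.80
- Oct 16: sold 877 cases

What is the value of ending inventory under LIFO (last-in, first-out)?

Ending inventory = $2,142.00

Oct 16, 877 sold [LIFO — newest first]: 355 @ $5.80 + 70 @ $6.55 + 96 @ $9.25 + 300 @ $8.65 + 56 @ $10.50 = $6,588.50
Ending inventory: 204 @ $10.50 = $2,142.00
Check: goods available $8,730.50 = COGS $6,588.50 + ending $2,142.00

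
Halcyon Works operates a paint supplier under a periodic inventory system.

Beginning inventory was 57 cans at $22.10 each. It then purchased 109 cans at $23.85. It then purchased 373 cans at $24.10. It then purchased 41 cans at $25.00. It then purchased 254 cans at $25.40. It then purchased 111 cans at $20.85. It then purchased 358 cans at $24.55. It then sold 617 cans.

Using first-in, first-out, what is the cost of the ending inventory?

Sale 1 (617) [FIFO — oldest first]: 57 @ $22.10 + 109 @ $23.85 + 373 @ $24.10 + 41 @ $25.00 + 37 @ $25.40 = $14,813.45
Ending inventory: 217 @ $25.40 + 111 @ $20.85 + 358 @ $24.55 = $16,615.05
Check: goods available $31,428.50 = COGS $14,813.45 + ending $16,615.05

Ending inventory = $16,615.05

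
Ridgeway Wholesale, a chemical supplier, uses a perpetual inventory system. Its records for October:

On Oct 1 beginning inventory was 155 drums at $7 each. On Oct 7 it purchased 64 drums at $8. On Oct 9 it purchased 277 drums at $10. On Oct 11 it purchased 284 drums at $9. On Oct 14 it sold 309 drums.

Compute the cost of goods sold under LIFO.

Oct 14, 309 sold [LIFO — newest first]: 284 @ $9 + 25 @ $10 = $2,806
Ending inventory: 155 @ $7 + 64 @ $8 + 252 @ $10 = $4,117
Check: goods available $6,923 = COGS $2,806 + ending $4,117

COGS = $2,806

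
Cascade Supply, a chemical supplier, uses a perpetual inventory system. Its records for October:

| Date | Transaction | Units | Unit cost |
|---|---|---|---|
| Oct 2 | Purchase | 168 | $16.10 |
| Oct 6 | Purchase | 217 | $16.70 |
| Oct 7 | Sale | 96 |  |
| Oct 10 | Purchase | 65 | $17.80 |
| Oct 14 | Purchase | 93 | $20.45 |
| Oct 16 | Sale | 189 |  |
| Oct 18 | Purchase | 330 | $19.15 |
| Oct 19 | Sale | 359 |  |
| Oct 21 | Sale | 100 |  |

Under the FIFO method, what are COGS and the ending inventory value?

Oct 7, 96 sold [FIFO — oldest first]: 96 @ $16.10 = $1,545.60
Oct 16, 189 sold [FIFO — oldest first]: 72 @ $16.10 + 117 @ $16.70 = $3,113.10
Oct 19, 359 sold [FIFO — oldest first]: 100 @ $16.70 + 65 @ $17.80 + 93 @ $20.45 + 101 @ $19.15 = $6,663.00
Oct 21, 100 sold [FIFO — oldest first]: 100 @ $19.15 = $1,915.00
Total COGS = $1,545.60 + $3,113.10 + $6,663.00 + $1,915.00 = $13,236.70
Ending inventory: 129 @ $19.15 = $2,470.35

COGS = $13,236.70; ending inventory = $2,470.35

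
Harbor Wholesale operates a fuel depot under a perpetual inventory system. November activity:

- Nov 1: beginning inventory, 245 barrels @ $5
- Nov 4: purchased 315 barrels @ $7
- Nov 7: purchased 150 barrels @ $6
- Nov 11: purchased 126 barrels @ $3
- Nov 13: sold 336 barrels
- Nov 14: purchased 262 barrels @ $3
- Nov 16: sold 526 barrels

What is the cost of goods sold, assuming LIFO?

COGS = $4,314

Nov 13, 336 sold [LIFO — newest first]: 126 @ $3 + 150 @ $6 + 60 @ $7 = $1,698
Nov 16, 526 sold [LIFO — newest first]: 262 @ $3 + 255 @ $7 + 9 @ $5 = $2,616
Total COGS = $1,698 + $2,616 = $4,314
Ending inventory: 236 @ $5 = $1,180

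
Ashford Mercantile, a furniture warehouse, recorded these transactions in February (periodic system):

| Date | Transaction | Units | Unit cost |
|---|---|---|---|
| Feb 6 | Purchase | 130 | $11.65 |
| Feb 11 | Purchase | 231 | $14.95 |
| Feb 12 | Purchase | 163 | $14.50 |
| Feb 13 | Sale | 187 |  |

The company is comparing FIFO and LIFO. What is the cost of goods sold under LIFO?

COGS = $2,722.30

FIFO COGS: 130 @ $11.65 + 57 @ $14.95 = $2,366.65
LIFO COGS: 163 @ $14.50 + 24 @ $14.95 = $2,722.30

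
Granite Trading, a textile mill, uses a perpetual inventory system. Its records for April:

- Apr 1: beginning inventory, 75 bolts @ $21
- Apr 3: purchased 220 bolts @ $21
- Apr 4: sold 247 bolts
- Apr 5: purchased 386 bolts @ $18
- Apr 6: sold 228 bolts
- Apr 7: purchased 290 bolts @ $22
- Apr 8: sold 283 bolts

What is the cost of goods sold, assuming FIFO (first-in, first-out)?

Apr 4, 247 sold [FIFO — oldest first]: 75 @ $21 + 172 @ $21 = $5,187
Apr 6, 228 sold [FIFO — oldest first]: 48 @ $21 + 180 @ $18 = $4,248
Apr 8, 283 sold [FIFO — oldest first]: 206 @ $18 + 77 @ $22 = $5,402
Total COGS = $5,187 + $4,248 + $5,402 = $14,837
Ending inventory: 213 @ $22 = $4,686

COGS = $14,837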